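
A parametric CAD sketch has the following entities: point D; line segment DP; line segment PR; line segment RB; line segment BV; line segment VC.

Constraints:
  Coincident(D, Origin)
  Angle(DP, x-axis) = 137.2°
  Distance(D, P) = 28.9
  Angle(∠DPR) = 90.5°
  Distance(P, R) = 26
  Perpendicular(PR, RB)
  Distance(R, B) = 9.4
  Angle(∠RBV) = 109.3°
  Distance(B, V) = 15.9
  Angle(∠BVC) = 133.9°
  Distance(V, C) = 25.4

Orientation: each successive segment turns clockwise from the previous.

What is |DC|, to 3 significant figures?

28.1

D is at the origin; DP runs at 137.2° with length 28.9, so P = (-21.2, 19.6). ∠DPR = 90.5° gives PR at 47.7° from the x-axis; with |PR| = 26.0, R = (-3.71, 38.9). The perpendicularity gives RB at right angles to PR, so RB runs at -42.3°; with |RB| = 9.4, B = (3.25, 32.5). ∠RBV = 109.3° gives BV at -113° from the x-axis; with |BV| = 15.9, V = (-2.97, 17.9). ∠BVC = 133.9° gives VC at -159° from the x-axis; with |VC| = 25.4, C = (-26.7, 8.84). Then |DC| = |C − D| = 28.1.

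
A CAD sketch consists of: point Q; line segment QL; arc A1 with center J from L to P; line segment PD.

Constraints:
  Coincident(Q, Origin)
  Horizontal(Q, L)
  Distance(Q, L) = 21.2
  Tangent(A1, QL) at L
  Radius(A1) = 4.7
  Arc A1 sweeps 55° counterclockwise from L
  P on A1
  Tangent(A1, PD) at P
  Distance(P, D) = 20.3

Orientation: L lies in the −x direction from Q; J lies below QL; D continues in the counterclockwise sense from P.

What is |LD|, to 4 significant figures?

24.23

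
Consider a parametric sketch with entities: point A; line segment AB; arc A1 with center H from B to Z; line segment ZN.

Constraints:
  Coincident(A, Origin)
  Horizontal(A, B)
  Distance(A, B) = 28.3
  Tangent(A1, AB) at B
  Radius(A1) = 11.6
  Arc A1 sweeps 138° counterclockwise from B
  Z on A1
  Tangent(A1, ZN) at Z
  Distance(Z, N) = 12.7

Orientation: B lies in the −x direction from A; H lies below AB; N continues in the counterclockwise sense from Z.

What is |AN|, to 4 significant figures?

39.16

A is at the origin; AB is horizontal with |AB| = 28.3 and B on the −x side, so B = (-28.30, 0.000). The tangent condition forces HB to be normal to AB, so H = B + (0, -11.6) = (-28.30, -11.60). On A1, B sits at bearing 90° from H; a 138° counterclockwise sweep puts Z at bearing 228°, so Z = H + 11.6·(cos 228°, sin 228°) = (-36.06, -20.22). Since A1 is tangent to ZN there, HZ ⟂ ZN, so ZN runs along (−sin 228°, cos 228°); with |ZN| = 12.7, N = (-26.62, -28.72). Then |AN| = |N − A| = 39.16.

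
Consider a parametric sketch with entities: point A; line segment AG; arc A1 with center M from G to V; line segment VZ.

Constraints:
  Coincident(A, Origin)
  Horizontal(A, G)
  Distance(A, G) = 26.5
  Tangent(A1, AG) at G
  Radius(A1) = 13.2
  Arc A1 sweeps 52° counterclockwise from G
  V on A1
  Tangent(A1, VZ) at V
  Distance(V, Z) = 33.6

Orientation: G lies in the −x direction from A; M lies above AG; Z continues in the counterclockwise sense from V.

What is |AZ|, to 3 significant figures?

31.9

A is at the origin; A and G share the same y with |AG| = 26.5 and G on the −x side, so G = (-26.5, 0.00). Tangency of A1 to AG means the radius MG is perpendicular to AG, so M = G + (0, 13.2) = (-26.5, 13.2). On A1, G sits at bearing -90° from M; a 52° counterclockwise sweep puts V at bearing -38°, so V = M + 13.2·(cos -38°, sin -38°) = (-16.1, 5.07). Tangency of A1 to VZ means the radius MV is perpendicular to VZ, so VZ runs along (−sin -38°, cos -38°); with |VZ| = 33.6, Z = (4.59, 31.6). Then |AZ| = |Z − A| = 31.9.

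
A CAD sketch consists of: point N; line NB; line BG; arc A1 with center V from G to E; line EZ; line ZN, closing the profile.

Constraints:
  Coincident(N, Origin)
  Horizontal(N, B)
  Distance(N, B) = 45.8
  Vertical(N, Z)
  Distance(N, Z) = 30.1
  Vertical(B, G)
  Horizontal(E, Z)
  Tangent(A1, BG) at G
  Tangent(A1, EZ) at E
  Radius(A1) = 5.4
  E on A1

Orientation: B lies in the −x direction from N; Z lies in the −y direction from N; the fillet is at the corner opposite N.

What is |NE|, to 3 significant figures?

50.4

The virtual corner opposite N is at (-45.8, -30.1). Tangency of A1 to BG means the radius VG is perpendicular to BG and A1 meets EZ tangentially, so VE is at right angles to EZ, with radius 5.4, so the center V sits 5.4 in from both sides at V = (-40.4, -24.7). That places the tangent points at G = (-45.8, -24.7) on BG and E = (-40.4, -30.1) on EZ. Then |NE| = |E − N| = 50.4.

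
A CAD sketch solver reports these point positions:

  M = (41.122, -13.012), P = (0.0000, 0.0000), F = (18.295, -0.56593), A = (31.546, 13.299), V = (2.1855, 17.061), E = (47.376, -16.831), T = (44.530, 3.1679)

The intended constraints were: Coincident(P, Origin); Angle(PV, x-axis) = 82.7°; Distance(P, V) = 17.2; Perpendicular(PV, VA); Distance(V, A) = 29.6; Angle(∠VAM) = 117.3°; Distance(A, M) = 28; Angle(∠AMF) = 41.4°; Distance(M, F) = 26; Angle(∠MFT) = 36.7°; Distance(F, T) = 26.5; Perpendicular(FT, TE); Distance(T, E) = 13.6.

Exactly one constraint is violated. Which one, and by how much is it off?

Distance(T, E) = 13.6 — off by 6.60.

P = (0.00, 0.00) ✓; PV at 82.70° ✓; |PV| = 17.20 ✓; ∠(PV, VA) = 90.00° ✓; |VA| = 29.60 ✓; ∠VAM = 117.3° ✓; |AM| = 28.00 ✓; ∠AMF = 41.40° ✓; |MF| = 26.00 ✓; ∠MFT = 36.70° ✓; |FT| = 26.50 ✓; ∠(FT, TE) = 90.00° ✓; |TE| = 20.20 ✗.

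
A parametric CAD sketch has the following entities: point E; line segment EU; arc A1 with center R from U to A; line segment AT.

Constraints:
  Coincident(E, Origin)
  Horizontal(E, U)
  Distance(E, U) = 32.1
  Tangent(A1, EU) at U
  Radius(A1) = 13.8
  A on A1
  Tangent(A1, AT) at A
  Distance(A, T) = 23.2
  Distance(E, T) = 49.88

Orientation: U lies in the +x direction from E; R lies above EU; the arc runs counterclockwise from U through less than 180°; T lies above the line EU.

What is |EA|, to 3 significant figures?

48.4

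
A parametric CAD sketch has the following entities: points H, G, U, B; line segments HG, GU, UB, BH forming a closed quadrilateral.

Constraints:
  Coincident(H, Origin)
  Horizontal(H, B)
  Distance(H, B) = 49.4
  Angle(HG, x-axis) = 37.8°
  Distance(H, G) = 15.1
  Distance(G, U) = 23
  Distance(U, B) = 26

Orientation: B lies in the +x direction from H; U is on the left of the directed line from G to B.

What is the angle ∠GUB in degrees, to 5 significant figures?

103.76°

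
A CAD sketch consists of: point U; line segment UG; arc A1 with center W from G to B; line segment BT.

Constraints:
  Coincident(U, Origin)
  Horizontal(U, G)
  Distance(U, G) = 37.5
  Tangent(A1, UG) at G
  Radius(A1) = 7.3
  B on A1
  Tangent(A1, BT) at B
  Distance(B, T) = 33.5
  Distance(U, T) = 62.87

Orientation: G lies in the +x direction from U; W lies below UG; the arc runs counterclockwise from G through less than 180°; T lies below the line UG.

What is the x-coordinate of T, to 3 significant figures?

48.8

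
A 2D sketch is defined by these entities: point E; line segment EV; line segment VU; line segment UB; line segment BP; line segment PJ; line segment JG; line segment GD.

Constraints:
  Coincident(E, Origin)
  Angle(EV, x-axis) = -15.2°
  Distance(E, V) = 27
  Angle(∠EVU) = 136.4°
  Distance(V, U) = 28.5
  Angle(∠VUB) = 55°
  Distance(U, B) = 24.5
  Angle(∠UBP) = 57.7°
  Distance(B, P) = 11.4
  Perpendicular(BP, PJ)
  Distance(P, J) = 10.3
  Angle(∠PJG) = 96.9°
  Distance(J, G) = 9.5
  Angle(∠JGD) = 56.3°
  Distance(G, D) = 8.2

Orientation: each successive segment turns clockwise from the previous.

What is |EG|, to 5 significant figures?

44.056

E is at the origin; EV runs at -15.2° with length 27.0, so V = (26.055, -7.0791). ∠EVU = 136.4° gives VU at -58.800° from the x-axis; with |VU| = 28.5, U = (40.819, -31.457). ∠VUB = 55.0° gives UB at 176.20° from the x-axis; with |UB| = 24.5, B = (16.373, -29.833). ∠UBP = 57.7° gives BP at 53.900° from the x-axis; with |BP| = 11.4, P = (23.090, -20.622). The perpendicularity gives PJ at right angles to BP, so PJ runs at -36.100°; with |PJ| = 10.3, J = (31.412, -26.691). ∠PJG = 96.9° gives JG at -119.20° from the x-axis; with |JG| = 9.5, G = (26.778, -34.984). Then |EG| = |G − E| = 44.056.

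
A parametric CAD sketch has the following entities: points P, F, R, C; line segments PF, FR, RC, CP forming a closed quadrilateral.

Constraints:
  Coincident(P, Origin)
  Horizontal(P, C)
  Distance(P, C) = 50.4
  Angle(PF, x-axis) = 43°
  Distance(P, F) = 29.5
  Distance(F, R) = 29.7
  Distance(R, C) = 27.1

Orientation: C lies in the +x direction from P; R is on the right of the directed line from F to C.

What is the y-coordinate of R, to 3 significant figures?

-9.39

P is at the origin; PC is horizontal with |PC| = 50.4 and C in +x, so C = (50.4, 0). PF runs at 43.0° with |PF| = 29.5, so F = (21.6, 20.1). R is determined by |FR| = 29.7 and |RC| = 27.1 together: it lies at the intersection of circle(F, 29.7) and circle(C, 27.1). With |FC| = 35.2, the foot of the radical line on FC is 19.7 from F and the perpendicular offset is √(29.7² − 19.7²) = 22.2. Taking the right-of-FC solution: R = (25.0, -9.39).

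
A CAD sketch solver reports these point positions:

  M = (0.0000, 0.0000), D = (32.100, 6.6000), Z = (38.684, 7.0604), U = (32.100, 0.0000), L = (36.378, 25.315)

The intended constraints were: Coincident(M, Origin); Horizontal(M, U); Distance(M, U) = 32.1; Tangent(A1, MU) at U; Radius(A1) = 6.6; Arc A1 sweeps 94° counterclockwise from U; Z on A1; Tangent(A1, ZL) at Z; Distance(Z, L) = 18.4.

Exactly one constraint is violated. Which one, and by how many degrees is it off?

Tangent(A1, ZL) at Z — off by 3.20°.

M = (0.00, 0.00) ✓; M.y = 0.00, U.y = 0.00 ✓; |MU| = 32.10 ✓; ∠(DU, UM) = 90.00° ✓; |DU| = 6.600 ✓; bearing(D→Z) − bearing(D→U) = 94.00° ✓; |DZ| = 6.600 ✓; ∠(DZ, ZL) = 86.80° ✗; |ZL| = 18.40 ✓.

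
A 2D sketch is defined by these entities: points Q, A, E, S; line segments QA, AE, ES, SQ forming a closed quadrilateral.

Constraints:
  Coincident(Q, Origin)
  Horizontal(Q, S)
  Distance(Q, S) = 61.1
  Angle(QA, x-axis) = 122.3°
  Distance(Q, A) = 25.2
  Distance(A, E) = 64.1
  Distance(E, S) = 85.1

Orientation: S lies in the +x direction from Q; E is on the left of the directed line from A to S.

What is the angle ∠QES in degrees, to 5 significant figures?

43.704°

Q is at the origin; Q and S share the same y with |QS| = 61.1 and S in +x, so S = (61.1, 0). QA runs at 122.3° with |QA| = 25.2, so A = (-13.466, 21.301). E is determined by |AE| = 64.1 and |ES| = 85.1 together: it lies at the intersection of circle(A, 64.1) and circle(S, 85.1). With |AS| = 77.548, the foot of the radical line on AS is 18.573 from A and the perpendicular offset is √(64.1² − 18.573²) = 61.350. Taking the left-of-AS solution: E = (21.244, 75.190).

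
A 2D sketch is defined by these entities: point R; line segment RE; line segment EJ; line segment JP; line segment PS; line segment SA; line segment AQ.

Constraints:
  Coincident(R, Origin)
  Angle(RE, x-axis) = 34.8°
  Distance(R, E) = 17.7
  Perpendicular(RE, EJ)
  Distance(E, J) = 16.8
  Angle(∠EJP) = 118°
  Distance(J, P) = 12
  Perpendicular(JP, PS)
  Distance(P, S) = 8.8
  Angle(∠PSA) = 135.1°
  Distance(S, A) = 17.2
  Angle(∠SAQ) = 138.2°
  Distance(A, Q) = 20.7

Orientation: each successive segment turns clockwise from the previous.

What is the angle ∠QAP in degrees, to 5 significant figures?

123.35°

∠PSA = 135.1° gives SA at 107.90° from the x-axis; with |SA| = 17.2, A = (5.5238, 6.0232). ∠SAQ = 138.2° gives AQ at 66.100° from the x-axis; with |AQ| = 20.7, Q = (13.910, 24.948). Then cos ∠QAP = AQ·AP / (|AQ||AP|), giving 123.35°.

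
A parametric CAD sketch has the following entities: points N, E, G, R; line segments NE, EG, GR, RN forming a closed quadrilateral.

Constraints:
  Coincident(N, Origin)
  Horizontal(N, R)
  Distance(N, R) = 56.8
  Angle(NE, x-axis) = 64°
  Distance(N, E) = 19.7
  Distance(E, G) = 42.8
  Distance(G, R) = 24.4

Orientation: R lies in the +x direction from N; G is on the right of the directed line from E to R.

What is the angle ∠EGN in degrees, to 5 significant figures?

27.298°

Checks: |EG| = 42.80 ✓; |GR| = 24.40 ✓.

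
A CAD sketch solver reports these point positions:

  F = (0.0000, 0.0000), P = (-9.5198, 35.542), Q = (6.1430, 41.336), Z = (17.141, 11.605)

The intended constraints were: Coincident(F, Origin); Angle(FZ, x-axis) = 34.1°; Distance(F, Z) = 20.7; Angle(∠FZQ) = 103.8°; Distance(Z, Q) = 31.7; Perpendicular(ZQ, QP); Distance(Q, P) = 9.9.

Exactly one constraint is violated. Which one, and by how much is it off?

Distance(Q, P) = 9.9 — off by 6.80.

F = (0.00, 0.00) ✓; FZ at 34.10° ✓; |FZ| = 20.70 ✓; ∠FZQ = 103.8° ✓; |ZQ| = 31.70 ✓; ∠(ZQ, QP) = 90.00° ✓; |QP| = 16.70 ✗.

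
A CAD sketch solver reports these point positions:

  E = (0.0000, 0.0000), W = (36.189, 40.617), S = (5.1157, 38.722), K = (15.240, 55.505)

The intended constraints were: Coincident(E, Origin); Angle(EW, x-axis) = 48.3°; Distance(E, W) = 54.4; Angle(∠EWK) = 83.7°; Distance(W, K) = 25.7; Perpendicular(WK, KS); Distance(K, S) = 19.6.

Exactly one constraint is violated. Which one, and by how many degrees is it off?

Perpendicular(WK, KS) — off by 4.30°.

E = (0.00, 0.00) ✓; EW at 48.30° ✓; |EW| = 54.40 ✓; ∠EWK = 83.70° ✓; |WK| = 25.70 ✓; ∠(WK, KS) = 94.30° ✗; |KS| = 19.60 ✓.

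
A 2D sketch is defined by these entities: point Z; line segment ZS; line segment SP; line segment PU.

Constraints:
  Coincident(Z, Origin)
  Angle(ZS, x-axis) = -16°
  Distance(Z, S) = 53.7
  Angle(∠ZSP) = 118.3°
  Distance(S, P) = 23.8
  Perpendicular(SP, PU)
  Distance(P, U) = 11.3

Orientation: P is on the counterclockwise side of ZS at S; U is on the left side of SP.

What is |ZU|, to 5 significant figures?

61.001

∠ZSP = 118.3°, so SP runs at -16.0° + (180° − 118.3°) = 45.700° from the x-axis; with |SP| = 23.8, P = S + 23.8·(cos 45.700°, sin 45.700°) = (68.242, 2.2318). SP ⟂ PU; with |PU| = 11.3 on the left of SP, U = P + 11.3·(-0.71569, 0.69842) = (60.155, 10.124). Then |ZU| = |U − Z| = 61.001.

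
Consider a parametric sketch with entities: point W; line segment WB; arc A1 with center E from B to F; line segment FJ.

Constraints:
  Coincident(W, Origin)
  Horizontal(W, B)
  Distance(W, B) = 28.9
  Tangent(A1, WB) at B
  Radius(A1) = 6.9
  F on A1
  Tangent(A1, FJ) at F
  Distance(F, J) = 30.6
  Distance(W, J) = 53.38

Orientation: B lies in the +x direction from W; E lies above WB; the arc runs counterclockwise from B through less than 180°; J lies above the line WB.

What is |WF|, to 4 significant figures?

36.30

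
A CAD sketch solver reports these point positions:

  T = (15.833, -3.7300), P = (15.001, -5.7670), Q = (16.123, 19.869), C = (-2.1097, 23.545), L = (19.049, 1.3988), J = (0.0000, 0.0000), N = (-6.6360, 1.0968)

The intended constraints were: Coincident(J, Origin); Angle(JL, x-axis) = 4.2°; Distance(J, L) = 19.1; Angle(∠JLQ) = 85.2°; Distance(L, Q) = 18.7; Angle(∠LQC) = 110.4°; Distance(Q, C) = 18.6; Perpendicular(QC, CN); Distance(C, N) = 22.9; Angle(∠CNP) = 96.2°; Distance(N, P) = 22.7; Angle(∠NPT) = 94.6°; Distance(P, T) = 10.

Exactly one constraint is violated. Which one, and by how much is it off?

Distance(P, T) = 10 — off by 7.80.

J = (0.00, 0.00) ✓; JL at 4.200° ✓; |JL| = 19.10 ✓; ∠JLQ = 85.20° ✓; |LQ| = 18.70 ✓; ∠LQC = 110.4° ✓; |QC| = 18.60 ✓; ∠(QC, CN) = 90.00° ✓; |CN| = 22.90 ✓; ∠CNP = 96.20° ✓; |NP| = 22.70 ✓; ∠NPT = 94.62° ✓; |PT| = 2.200 ✗.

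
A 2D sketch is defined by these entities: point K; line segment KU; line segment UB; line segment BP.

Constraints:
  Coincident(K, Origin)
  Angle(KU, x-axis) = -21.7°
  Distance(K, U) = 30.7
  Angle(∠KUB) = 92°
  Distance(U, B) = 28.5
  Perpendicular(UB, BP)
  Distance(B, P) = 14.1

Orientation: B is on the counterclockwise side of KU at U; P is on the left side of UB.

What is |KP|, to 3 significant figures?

33.9

K is at the origin; KU runs at -21.7° with length 30.7, so U = 30.7·(cos -21.7°, sin -21.7°) = (28.5, -11.4). ∠KUB = 92.0°, so UB runs at -21.7° + (180° − 92.0°) = 66.3° from the x-axis; with |UB| = 28.5, B = U + 28.5·(cos 66.3°, sin 66.3°) = (40.0, 14.7). UB ⟂ BP; with |BP| = 14.1 on the left of UB, P = B + 14.1·(-0.916, 0.402) = (27.1, 20.4). Then |KP| = |P − K| = 33.9.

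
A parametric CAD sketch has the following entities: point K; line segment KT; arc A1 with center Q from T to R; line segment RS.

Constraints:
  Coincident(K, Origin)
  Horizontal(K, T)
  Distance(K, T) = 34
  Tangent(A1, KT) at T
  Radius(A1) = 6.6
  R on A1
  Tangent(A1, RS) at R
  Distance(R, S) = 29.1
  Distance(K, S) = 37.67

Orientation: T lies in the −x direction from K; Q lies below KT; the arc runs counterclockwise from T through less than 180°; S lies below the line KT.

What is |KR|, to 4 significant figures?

40.40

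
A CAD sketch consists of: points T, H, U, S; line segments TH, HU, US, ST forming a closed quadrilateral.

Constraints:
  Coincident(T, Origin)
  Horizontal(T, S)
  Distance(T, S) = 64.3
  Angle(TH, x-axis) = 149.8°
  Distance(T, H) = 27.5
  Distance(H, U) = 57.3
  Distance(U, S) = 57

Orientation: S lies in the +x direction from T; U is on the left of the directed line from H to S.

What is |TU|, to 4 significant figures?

49.59

T is at the origin; TS is horizontal with |TS| = 64.3 and S in +x, so S = (64.3, 0). TH runs at 149.8° with |TH| = 27.5, so H = (-23.77, 13.83). U is determined by |HU| = 57.3 and |US| = 57.0 together: it lies at the intersection of circle(H, 57.3) and circle(S, 57.0). With |HS| = 89.15, the foot of the radical line on HS is 44.77 from H and the perpendicular offset is √(57.3² − 44.77²) = 35.77. Taking the left-of-HS solution: U = (26.01, 42.22).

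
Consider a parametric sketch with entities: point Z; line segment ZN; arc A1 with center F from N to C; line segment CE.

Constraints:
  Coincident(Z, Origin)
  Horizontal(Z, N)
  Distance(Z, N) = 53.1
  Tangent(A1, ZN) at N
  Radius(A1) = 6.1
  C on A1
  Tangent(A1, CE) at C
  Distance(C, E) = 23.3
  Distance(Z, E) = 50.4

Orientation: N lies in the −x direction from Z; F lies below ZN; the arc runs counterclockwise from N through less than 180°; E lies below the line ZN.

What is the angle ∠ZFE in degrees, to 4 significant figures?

69.62°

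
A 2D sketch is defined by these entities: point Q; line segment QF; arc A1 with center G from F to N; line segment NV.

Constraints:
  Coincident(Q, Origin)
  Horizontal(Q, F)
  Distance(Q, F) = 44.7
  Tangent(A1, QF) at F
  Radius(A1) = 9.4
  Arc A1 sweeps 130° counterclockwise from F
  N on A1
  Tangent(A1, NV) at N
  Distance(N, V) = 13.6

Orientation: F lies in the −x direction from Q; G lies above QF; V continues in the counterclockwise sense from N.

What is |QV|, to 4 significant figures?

52.98

Q is at the origin; QF is horizontal with |QF| = 44.7 and F on the −x side, so F = (-44.70, 0.000). The tangent condition forces GF to be normal to QF, so G = F + (0, 9.4) = (-44.70, 9.400). On A1, F sits at bearing -90° from G; a 130° counterclockwise sweep puts N at bearing 40°, so N = G + 9.4·(cos 40°, sin 40°) = (-37.50, 15.44). The tangent condition forces GN to be normal to NV, so NV runs along (−sin 40°, cos 40°); with |NV| = 13.6, V = (-46.24, 25.86). Then |QV| = |V − Q| = 52.98.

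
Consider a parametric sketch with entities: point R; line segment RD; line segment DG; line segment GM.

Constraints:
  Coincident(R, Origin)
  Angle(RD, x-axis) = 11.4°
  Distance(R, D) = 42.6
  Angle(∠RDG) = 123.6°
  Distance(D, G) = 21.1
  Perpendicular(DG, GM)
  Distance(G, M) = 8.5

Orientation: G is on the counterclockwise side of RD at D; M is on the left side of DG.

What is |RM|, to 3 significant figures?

52.2

R is at the origin; RD runs at 11.4° with length 42.6, so D = 42.6·(cos 11.4°, sin 11.4°) = (41.8, 8.42). ∠RDG = 123.6°, so DG runs at 11.4° + (180° − 123.6°) = 67.8° from the x-axis; with |DG| = 21.1, G = D + 21.1·(cos 67.8°, sin 67.8°) = (49.7, 28.0). The perpendicularity gives GM at right angles to DG; with |GM| = 8.5 on the left of DG, M = G + 8.5·(-0.926, 0.378) = (41.9, 31.2). Then |RM| = |M − R| = 52.2.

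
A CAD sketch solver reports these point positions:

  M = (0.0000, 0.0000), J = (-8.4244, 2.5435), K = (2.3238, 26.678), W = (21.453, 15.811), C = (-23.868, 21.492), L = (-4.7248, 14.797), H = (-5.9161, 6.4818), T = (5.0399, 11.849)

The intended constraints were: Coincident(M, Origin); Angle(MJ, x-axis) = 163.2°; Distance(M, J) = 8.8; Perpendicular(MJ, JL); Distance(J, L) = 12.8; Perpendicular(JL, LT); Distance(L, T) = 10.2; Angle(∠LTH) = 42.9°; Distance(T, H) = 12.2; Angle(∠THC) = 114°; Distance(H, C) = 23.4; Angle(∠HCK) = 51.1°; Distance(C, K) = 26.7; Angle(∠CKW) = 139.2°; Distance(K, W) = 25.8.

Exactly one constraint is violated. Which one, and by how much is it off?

Distance(K, W) = 25.8 — off by 3.80.

M = (0.00, 0.00) ✓; MJ at 163.2° ✓; |MJ| = 8.800 ✓; ∠(MJ, JL) = 90.00° ✓; |JL| = 12.80 ✓; ∠(JL, LT) = 90.00° ✓; |LT| = 10.20 ✓; ∠LTH = 42.90° ✓; |TH| = 12.20 ✓; ∠THC = 114.0° ✓; |HC| = 23.40 ✓; ∠HCK = 51.10° ✓; |CK| = 26.70 ✓; ∠CKW = 139.2° ✓; |KW| = 22.00 ✗.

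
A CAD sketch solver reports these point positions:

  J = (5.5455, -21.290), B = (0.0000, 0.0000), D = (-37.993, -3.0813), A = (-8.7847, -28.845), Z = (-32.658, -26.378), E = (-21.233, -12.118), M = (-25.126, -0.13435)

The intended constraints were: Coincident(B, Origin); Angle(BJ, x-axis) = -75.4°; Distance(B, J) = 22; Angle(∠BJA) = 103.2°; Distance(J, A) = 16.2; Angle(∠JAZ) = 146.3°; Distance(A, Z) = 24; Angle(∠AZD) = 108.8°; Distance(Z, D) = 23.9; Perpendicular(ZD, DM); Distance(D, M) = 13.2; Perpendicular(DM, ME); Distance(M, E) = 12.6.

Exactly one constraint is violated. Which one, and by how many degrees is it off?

Perpendicular(DM, ME) — off by 5.10°.

B = (0.00, 0.00) ✓; BJ at -75.40° ✓; |BJ| = 22.00 ✓; ∠BJA = 103.2° ✓; |JA| = 16.20 ✓; ∠JAZ = 146.3° ✓; |AZ| = 24.00 ✓; ∠AZD = 108.8° ✓; |ZD| = 23.90 ✓; ∠(ZD, DM) = 90.00° ✓; |DM| = 13.20 ✓; ∠(DM, ME) = 84.90° ✗; |ME| = 12.60 ✓.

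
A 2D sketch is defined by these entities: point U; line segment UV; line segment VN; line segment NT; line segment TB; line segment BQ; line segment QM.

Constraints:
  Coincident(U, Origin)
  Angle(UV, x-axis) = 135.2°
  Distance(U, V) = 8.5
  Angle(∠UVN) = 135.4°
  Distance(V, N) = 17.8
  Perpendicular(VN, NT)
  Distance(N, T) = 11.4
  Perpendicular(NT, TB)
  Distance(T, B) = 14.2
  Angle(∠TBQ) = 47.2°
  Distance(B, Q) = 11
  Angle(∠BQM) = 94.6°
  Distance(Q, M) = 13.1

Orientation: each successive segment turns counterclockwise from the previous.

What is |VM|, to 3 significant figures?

24.2

∠TBQ = 47.2° gives BQ at 133° from the x-axis; with |BQ| = 11.0, Q = (-17.1, 2.70). ∠BQM = 94.6° gives QM at -142° from the x-axis; with |QM| = 13.1, M = (-27.4, -5.37). Then |VM| = |M − V| = 24.2.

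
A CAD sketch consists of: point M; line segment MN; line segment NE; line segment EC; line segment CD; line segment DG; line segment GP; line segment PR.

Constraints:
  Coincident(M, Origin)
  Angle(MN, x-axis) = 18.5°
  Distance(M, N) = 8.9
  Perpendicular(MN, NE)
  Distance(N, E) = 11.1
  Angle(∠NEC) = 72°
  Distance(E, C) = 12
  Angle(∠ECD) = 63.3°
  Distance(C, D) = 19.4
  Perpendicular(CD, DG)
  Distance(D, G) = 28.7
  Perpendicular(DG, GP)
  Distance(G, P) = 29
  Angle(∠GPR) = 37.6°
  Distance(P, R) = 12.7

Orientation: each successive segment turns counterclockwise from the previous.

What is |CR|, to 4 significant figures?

20.96

M is at the origin; MN runs at 18.5° with length 8.9, so N = (8.440, 2.824). MN ⟂ NE, so NE runs at 108.5°; with |NE| = 11.1, E = (4.918, 13.35). ∠NEC = 72.0° gives EC at -143.5° from the x-axis; with |EC| = 12.0, C = (-4.728, 6.213). ∠ECD = 63.3° gives CD at -26.80° from the x-axis; with |CD| = 19.4, D = (12.59, -2.534). The perpendicularity gives DG at right angles to CD, so DG runs at 63.20°; with |DG| = 28.7, G = (25.53, 23.08). The perpendicularity gives GP at right angles to DG, so GP runs at 153.2°; with |GP| = 29.0, P = (-0.3569, 36.16). ∠GPR = 37.6° gives PR at -64.40° from the x-axis; with |PR| = 12.7, R = (5.131, 24.70). Then |CR| = |R − C| = 20.96.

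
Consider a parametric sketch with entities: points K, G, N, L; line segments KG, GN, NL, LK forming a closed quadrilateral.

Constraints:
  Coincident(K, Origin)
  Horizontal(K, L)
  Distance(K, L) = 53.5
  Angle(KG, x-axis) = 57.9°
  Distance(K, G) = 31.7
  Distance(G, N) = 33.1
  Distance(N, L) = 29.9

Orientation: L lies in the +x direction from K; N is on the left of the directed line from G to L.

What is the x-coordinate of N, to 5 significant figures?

49.825

K is at the origin; K and L share the same y with |KL| = 53.5 and L in +x, so L = (53.5, 0). KG runs at 57.9° with |KG| = 31.7, so G = (16.845, 26.854). N is determined by |GN| = 33.1 and |NL| = 29.9 together: it lies at the intersection of circle(G, 33.1) and circle(L, 29.9). With |GL| = 45.439, the foot of the radical line on GL is 24.938 from G and the perpendicular offset is √(33.1² − 24.938²) = 21.765. Taking the left-of-GL solution: N = (49.825, 29.673).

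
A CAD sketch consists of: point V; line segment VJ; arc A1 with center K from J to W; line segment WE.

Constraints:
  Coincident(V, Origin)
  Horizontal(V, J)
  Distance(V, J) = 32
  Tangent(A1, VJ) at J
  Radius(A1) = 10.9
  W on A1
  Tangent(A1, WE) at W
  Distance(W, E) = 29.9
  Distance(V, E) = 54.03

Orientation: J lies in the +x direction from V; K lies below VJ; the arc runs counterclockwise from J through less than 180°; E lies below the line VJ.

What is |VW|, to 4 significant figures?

26.53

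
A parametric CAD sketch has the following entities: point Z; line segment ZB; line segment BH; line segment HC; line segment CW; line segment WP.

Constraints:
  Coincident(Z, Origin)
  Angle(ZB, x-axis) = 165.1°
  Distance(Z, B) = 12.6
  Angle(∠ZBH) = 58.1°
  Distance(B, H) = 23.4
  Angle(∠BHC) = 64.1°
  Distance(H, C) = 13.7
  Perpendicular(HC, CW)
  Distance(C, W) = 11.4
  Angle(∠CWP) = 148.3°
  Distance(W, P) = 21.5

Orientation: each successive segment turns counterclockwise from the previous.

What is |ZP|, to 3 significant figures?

24.2

Z is at the origin; ZB runs at 165.1° with length 12.6, so B = (-12.2, 3.24). ∠ZBH = 58.1° gives BH at -73.0° from the x-axis; with |BH| = 23.4, H = (-5.33, -19.1). ∠BHC = 64.1° gives HC at 42.9° from the x-axis; with |HC| = 13.7, C = (4.70, -9.81). HC ⟂ CW, so CW runs at 133°; with |CW| = 11.4, W = (-3.06, -1.46). ∠CWP = 148.3° gives WP at 165° from the x-axis; with |WP| = 21.5, P = (-23.8, 4.25). Then |ZP| = |P − Z| = 24.2.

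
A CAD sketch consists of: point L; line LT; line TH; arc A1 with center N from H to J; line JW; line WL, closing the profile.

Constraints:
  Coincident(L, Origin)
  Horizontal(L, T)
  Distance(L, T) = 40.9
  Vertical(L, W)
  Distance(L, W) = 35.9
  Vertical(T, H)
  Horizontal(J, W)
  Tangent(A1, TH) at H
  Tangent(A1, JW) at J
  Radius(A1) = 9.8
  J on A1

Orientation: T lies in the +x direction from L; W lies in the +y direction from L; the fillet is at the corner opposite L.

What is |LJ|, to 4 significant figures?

47.50

L is at the origin; L and T share the same y with |LT| = 40.9 and T on the +x side, so T = (40.90, 0.000). LW is vertical with |LW| = 35.9 and W on the +y side, so W = (0.000, 35.90). The virtual corner opposite L is at (40.90, 35.90). Tangency of A1 to TH means the radius NH is perpendicular to TH and the tangent condition forces NJ to be normal to JW, with radius 9.8, so the center N sits 9.8 in from both sides at N = (31.10, 26.10). That places the tangent points at H = (40.90, 26.10) on TH and J = (31.10, 35.90) on JW. Then |LJ| = |J − L| = 47.50.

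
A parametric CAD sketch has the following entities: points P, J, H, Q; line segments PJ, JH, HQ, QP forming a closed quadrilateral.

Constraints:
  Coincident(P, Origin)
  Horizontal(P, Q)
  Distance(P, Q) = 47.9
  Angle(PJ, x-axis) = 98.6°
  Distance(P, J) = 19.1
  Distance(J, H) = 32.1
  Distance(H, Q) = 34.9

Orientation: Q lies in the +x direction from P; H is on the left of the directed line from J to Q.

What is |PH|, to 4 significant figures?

39.80

Checks: P.y = 0.00, Q.y = 0.00 ✓; |JH| = 32.10 ✓; |HQ| = 34.90 ✓.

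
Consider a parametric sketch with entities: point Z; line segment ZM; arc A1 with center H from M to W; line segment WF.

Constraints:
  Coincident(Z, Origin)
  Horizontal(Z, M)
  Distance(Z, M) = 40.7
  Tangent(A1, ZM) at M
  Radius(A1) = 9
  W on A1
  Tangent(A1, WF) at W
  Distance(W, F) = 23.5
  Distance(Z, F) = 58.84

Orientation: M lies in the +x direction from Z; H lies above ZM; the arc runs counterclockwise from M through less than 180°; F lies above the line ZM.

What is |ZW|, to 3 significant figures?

50.6

Z is at the origin; Z and M share the same y with |ZM| = 40.7 and M on the +x side, so M = (40.7, 0.00). Since A1 is tangent to ZM there, HM ⟂ ZM, so H = M + (0, 9) = (40.7, 9.00). Since HW ⟂ WF (tangency), |HF| = √(9.0² + 23.5²) = 25.2 regardless of where W sits on A1. So F lies on both circle(Z, 58.84) and circle(H, 25.2); the above-ZM intersection is F = (48.8, 32.8). W is the foot of the tangent from F: W = (49.7, 9.33).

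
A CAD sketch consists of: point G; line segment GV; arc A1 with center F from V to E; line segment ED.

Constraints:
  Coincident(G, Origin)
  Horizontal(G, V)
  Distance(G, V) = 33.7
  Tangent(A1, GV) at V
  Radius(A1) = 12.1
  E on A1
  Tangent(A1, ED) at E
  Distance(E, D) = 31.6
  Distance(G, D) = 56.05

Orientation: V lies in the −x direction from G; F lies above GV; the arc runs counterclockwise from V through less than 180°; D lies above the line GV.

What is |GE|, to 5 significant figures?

27.325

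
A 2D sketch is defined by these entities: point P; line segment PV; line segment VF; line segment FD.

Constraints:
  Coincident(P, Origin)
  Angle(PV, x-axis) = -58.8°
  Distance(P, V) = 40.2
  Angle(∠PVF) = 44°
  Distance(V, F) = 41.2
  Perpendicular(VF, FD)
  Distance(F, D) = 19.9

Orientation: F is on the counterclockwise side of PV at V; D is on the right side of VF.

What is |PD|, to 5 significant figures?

49.377

P is at the origin; PV runs at -58.8° with length 40.2, so V = 40.2·(cos -58.8°, sin -58.8°) = (20.825, -34.386). ∠PVF = 44.0°, so VF runs at -58.8° + (180° − 44.0°) = 77.200° from the x-axis; with |VF| = 41.2, F = V + 41.2·(cos 77.200°, sin 77.200°) = (29.952, 5.7905). VF is perpendicular to FD; with |FD| = 19.9 on the right of VF, D = F + 19.9·(0.97515, -0.22155) = (49.358, 1.3817). Then |PD| = |D − P| = 49.377.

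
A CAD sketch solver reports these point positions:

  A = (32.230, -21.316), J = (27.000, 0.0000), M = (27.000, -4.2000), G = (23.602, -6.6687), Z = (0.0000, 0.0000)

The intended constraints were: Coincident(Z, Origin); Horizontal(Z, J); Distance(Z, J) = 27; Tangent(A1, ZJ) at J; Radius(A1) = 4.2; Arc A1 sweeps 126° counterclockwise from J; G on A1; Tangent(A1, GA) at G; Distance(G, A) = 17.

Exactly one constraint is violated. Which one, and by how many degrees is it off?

Tangent(A1, GA) at G — off by 5.50°.

Z = (0.00, 0.00) ✓; Z.y = 0.00, J.y = 0.00 ✓; |ZJ| = 27.00 ✓; ∠(MJ, JZ) = 90.00° ✓; |MJ| = 4.200 ✓; bearing(M→G) − bearing(M→J) = 126.0° ✓; |MG| = 4.200 ✓; ∠(MG, GA) = 95.50° ✗; |GA| = 17.00 ✓.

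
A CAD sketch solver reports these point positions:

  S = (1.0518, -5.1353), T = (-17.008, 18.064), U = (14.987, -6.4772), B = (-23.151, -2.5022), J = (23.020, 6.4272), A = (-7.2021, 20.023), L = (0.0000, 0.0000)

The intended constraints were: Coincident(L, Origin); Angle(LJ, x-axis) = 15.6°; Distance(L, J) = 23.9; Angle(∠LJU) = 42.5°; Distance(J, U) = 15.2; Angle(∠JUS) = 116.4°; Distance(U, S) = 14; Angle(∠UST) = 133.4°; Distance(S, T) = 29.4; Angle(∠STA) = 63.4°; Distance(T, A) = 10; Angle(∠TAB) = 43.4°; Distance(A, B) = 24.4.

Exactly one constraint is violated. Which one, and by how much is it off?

Distance(A, B) = 24.4 — off by 3.20.

L = (0.00, 0.00) ✓; LJ at 15.60° ✓; |LJ| = 23.90 ✓; ∠LJU = 42.50° ✓; |JU| = 15.20 ✓; ∠JUS = 116.4° ✓; |US| = 14.00 ✓; ∠UST = 133.4° ✓; |ST| = 29.40 ✓; ∠STA = 63.40° ✓; |TA| = 10.00 ✓; ∠TAB = 43.40° ✓; |AB| = 27.60 ✗.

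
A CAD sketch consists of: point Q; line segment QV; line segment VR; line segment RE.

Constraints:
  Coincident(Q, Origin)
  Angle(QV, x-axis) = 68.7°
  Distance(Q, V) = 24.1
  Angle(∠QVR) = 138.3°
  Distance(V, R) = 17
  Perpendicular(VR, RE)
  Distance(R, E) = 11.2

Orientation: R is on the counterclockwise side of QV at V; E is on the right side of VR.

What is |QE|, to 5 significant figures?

44.341

Q is at the origin; QV runs at 68.7° with length 24.1, so V = 24.1·(cos 68.7°, sin 68.7°) = (8.7544, 22.454). ∠QVR = 138.3°, so VR runs at 68.7° + (180° − 138.3°) = 110.40° from the x-axis; with |VR| = 17.0, R = V + 17.0·(cos 110.40°, sin 110.40°) = (2.8286, 38.388). The perpendicularity gives RE at right angles to VR; with |RE| = 11.2 on the right of VR, E = R + 11.2·(0.93728, 0.34857) = (13.326, 42.292). Then |QE| = |E − Q| = 44.341.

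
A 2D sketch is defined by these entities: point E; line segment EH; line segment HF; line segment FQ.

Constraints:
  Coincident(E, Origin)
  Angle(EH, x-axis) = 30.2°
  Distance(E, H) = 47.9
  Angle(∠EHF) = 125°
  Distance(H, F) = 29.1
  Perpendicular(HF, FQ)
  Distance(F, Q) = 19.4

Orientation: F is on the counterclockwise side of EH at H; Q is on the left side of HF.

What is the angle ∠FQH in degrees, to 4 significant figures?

56.31°

∠EHF = 125.0°, so HF runs at 30.2° + (180° − 125.0°) = 85.20° from the x-axis; with |HF| = 29.1, F = H + 29.1·(cos 85.20°, sin 85.20°) = (43.83, 53.09). HF ⟂ FQ; with |FQ| = 19.4 on the left of HF, Q = F + 19.4·(-0.9965, 0.08368) = (24.50, 54.72). Then cos ∠FQH = QF·QH / (|QF||QH|), giving 56.31°.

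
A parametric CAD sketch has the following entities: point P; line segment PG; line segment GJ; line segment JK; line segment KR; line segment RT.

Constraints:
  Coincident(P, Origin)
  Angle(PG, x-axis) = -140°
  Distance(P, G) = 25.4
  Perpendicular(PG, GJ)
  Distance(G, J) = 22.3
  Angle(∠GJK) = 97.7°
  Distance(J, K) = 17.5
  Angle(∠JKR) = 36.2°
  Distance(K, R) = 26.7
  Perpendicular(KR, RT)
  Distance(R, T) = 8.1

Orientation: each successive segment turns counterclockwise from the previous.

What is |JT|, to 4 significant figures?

12.78

P is at the origin; PG runs at -140.0° with length 25.4, so G = (-19.46, -16.33). PG is perpendicular to GJ, so GJ runs at -50.00°; with |GJ| = 22.3, J = (-5.123, -33.41). ∠GJK = 97.7° gives JK at 32.30° from the x-axis; with |JK| = 17.5, K = (9.669, -24.06). ∠JKR = 36.2° gives KR at 176.1° from the x-axis; with |KR| = 26.7, R = (-16.97, -22.24). KR ⟂ RT, so RT runs at -93.90°; with |RT| = 8.1, T = (-17.52, -30.32). Then |JT| = |T − J| = 12.78.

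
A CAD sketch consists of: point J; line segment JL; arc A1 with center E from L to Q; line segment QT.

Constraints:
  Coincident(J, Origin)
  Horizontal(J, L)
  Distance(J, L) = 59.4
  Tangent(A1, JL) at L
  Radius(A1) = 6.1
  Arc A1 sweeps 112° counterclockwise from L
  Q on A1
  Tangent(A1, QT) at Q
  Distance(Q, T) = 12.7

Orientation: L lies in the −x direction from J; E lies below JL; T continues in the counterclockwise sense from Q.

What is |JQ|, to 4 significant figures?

65.59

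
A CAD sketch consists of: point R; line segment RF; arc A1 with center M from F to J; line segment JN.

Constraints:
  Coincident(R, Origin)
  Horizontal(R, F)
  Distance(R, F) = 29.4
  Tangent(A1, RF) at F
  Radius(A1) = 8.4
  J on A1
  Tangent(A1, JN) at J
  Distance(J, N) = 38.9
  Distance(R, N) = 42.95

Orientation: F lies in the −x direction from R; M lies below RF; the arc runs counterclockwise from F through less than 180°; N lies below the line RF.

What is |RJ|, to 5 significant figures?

38.183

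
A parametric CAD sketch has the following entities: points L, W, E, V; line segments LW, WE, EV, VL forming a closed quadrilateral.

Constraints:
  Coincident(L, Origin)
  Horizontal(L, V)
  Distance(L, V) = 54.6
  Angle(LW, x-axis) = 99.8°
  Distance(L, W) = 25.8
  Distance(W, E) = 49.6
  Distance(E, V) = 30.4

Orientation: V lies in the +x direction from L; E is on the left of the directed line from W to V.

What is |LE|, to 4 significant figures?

53.54

Checks: |WE| = 49.60 ✓; |EV| = 30.40 ✓.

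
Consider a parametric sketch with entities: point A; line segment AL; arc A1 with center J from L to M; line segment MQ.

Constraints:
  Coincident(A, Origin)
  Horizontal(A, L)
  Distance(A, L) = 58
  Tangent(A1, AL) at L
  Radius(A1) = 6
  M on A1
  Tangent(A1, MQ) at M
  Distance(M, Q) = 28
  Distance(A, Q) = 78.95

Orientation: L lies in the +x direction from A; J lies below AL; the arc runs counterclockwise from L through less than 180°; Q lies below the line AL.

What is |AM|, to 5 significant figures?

54.576

Checks: |JM| = 6.000 ✓; ∠(JM, MQ) = 90.00° ✓; |MQ| = 28.00 ✓; |AQ| = 78.95 ✓.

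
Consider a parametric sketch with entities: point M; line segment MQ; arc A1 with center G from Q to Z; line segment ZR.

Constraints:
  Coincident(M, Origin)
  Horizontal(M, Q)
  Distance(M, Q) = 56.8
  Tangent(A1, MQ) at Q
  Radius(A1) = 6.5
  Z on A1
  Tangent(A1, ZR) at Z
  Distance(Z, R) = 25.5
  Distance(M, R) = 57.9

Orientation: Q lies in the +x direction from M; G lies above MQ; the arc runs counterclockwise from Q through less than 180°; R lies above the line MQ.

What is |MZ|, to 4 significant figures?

63.08

Checks: |GQ| = 6.500 ✓; |GZ| = 6.500 ✓; ∠(GZ, ZR) = 90.00° ✓; |ZR| = 25.50 ✓; |MR| = 57.90 ✓.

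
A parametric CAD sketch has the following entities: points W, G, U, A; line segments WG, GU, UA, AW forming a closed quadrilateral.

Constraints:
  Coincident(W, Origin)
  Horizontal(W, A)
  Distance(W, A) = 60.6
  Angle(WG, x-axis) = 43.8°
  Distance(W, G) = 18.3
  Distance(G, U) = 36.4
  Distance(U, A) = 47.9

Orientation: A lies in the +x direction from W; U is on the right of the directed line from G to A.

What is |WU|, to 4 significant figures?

29.92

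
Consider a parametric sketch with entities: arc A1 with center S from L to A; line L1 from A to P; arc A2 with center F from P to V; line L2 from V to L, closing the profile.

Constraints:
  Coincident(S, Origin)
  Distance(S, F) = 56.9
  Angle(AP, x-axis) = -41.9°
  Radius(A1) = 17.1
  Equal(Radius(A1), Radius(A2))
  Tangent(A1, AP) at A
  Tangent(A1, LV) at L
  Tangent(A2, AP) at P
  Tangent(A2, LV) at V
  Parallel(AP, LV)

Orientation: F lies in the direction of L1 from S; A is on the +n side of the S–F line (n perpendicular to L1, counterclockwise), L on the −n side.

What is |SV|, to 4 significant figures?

59.41

Tangency of A1 to both parallel lines with radius 17.1 puts A and L at S ± 17.1·n: A = (11.42, 12.73), L = (-11.42, -12.73). Equal radii place P and V the same way about F: P = F + 17.1·n = (53.77, -25.27), V = F − 17.1·n = (30.93, -50.73). Then |SV| = |V − S| = 59.41.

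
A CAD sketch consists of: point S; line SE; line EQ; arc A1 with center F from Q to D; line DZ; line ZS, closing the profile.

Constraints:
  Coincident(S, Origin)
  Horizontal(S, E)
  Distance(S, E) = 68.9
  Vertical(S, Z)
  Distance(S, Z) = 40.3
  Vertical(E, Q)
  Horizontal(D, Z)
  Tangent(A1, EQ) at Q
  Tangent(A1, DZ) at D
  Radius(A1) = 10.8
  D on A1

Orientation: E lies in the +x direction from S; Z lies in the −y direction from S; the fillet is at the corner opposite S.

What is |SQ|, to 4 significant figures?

74.95

S is at the origin; S and E share the same y with |SE| = 68.9 and E on the +x side, so E = (68.90, 0.000). SZ is vertical with |SZ| = 40.3 and Z on the −y side, so Z = (0.000, -40.30). The virtual corner opposite S is at (68.90, -40.30). A1 meets EQ tangentially, so FQ is at right angles to EQ and A1 meets DZ tangentially, so FD is at right angles to DZ, with radius 10.8, so the center F sits 10.8 in from both sides at F = (58.10, -29.50). That places the tangent points at Q = (68.90, -29.50) on EQ and D = (58.10, -40.30) on DZ. Then |SQ| = |Q − S| = 74.95.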